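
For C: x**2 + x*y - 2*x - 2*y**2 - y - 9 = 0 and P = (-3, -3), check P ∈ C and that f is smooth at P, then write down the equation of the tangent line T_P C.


Tangent line at P: -11*x + 8*y - 9 = 0.

Step 1: f(-3, -3) = 0, so P lies on C.
Step 2: partial derivatives
  f_x(x, y) = 2*x + y - 2, f_y(x, y) = x - 4*y - 1.
  f_x(P) = -11, f_y(P) = 8 (gradient nonzero, so P is smooth).
Step 3: tangent line at P: -11·(x − -3) + 8·(y − -3) = 0.
Expanding: -11*x + 8*y - 9 = 0.


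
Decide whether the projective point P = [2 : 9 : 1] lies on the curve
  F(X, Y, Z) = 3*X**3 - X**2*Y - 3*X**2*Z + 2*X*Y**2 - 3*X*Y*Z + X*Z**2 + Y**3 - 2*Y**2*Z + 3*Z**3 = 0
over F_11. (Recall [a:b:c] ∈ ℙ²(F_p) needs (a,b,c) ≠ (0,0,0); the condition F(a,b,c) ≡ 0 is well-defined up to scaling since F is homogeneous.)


F(2,9,1) ≡ 4 (mod 11); P is NOT on the curve.

Evaluate F(2, 9, 1) term-by-term (mod 11).
  3*X**3 ↦ 3·8·1·1 = 24
  -X**2*Y ↦ -1·4·9·1 = -36
  -3*X**2*Z ↦ -3·4·1·1 = -12
  2*X*Y**2 ↦ 2·2·81·1 = 324
  -3*X*Y*Z ↦ -3·2·9·1 = -54
  X*Z**2 ↦ 1·2·1·1 = 2
  Y**3 ↦ 1·1·729·1 = 729
  -2*Y**2*Z ↦ -2·1·81·1 = -162
  3*Z**3 ↦ 3·1·1·1 = 3
Sum: F(2, 9, 1) = (24) + (-36) + (-12) + (324) + (-54) + (2) + (729) + (-162) + (3) = 818.
Reducing mod 11: 818 ≡ 4 (mod 11).
Since F(a, b, c) ≡ 4 ≠ 0 (mod 11), P does NOT lie on the curve.


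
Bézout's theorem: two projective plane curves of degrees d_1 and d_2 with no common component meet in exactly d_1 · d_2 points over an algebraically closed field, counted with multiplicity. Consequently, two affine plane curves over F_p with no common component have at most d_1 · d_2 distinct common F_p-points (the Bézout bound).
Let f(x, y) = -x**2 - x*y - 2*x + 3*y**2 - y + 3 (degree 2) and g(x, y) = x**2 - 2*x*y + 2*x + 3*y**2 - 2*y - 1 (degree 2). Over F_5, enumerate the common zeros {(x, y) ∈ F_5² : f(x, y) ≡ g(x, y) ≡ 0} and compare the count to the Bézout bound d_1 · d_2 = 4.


Common zeros: {(0, 1), (3, 4)}; count = 2; Bézout bound = 4.

deg(f) = 2, deg(g) = 2, so Bézout bound = 4.
Scan x ∈ F_5. For each x, list the y ∈ F_5 with f(x, y) ≡ 0 and those with g(x, y) ≡ 0 (mod 5); the common zeros in that column are the intersection.
  x = 0: f ≡ 0 at y ∈ {1}; g ≡ 0 at y ∈ {1, 3}; common: {1}.
  x = 1: f ≡ 0 at y ∈ {0, 4}; g ≡ 0 at y ∈ ∅; common: ∅.
  x = 2: f ≡ 0 at y ∈ {0, 1}; g ≡ 0 at y ∈ ∅; common: ∅.
  x = 3: f ≡ 0 at y ∈ {4}; g ≡ 0 at y ∈ {2, 4}; common: {4}.
  x = 4: f ≡ 0 at y ∈ ∅; g ≡ 0 at y ∈ {2, 3}; common: ∅.
Collecting: common zeros = {(0, 1), (3, 4)}, so the count is 2.
Comparison with the Bézout bound: 2 ≤ 4 = deg(f)·deg(g), as expected for curves with no common component (the affine F_5-count falls short of the bound because intersections may lie at infinity, over extension fields, or carry multiplicity).


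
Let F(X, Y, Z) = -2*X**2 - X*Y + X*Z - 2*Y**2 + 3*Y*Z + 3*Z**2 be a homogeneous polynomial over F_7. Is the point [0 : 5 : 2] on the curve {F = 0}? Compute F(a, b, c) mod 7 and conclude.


F(0,5,2) ≡ 6 (mod 7); P is NOT on the curve.

Evaluate F(0, 5, 2) term-by-term (mod 7).
  -2*X**2 ↦ -2·0·1·1 = 0
  -X*Y ↦ -1·0·5·1 = 0
  X*Z ↦ 1·0·1·2 = 0
  -2*Y**2 ↦ -2·1·25·1 = -50
  3*Y*Z ↦ 3·1·5·2 = 30
  3*Z**2 ↦ 3·1·1·4 = 12
Sum: F(0, 5, 2) = (0) + (0) + (0) + (-50) + (30) + (12) = -8.
Reducing mod 7: -8 ≡ 6 (mod 7).
Since F(a, b, c) ≡ 6 ≠ 0 (mod 7), P does NOT lie on the curve.


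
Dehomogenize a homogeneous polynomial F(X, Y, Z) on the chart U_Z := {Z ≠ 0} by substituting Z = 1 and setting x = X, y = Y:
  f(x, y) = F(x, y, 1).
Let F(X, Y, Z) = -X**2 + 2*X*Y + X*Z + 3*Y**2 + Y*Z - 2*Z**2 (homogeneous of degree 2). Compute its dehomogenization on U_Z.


f(x, y) = -x**2 + 2*x*y + x + 3*y**2 + y - 2

On U_Z we set Z = 1. Each monomial c·X^i·Y^j·Z^k in F becomes c·x^i·y^j·1^k = c·x^i·y^j.
Substituting Z = 1: F(X, Y, 1) = -x**2 + 2*x*y + x + 3*y**2 + y - 2.
Note: deg(f) ≤ deg(F) = 2; strict inequality happens when F is divisible by Z (lost terms).


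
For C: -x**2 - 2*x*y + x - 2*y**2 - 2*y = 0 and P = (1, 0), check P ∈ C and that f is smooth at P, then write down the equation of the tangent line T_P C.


Tangent line at P: -x - 4*y + 1 = 0.

Step 1: f(1, 0) = 0, so P lies on C.
Step 2: partial derivatives
  f_x(x, y) = -2*x - 2*y + 1, f_y(x, y) = -2*x - 4*y - 2.
  f_x(P) = -1, f_y(P) = -4 (gradient nonzero, so P is smooth).
Step 3: tangent line at P: -1·(x − 1) + -4·(y − 0) = 0.
Expanding: -x - 4*y + 1 = 0.


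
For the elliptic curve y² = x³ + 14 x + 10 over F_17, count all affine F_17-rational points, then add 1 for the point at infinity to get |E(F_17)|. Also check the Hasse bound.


Affine points = {(1, 5), (1, 12), (5, 1), (5, 16), (6, 2), (6, 15), (7, 3), (7, 14), (9, 7), (9, 10), (11, 4), (11, 13), (12, 6), (12, 11), (13, 3), (13, 14), (14, 3), (14, 14), (15, 5), (15, 12)}; affine count = 20; |E(F_17)| = 21.

Discriminant check: Δ ∝ 4a³ + 27b² = 4·14³ + 27·10² = 4·2744 + 27·100 ≡ 8 (mod 17). Nonzero ⇒ E is nonsingular.
For each x ∈ F_17, compute rhs = x³ + 14·x + 10 mod 17, then count y ∈ F_17 with y² ≡ rhs.
  x = 0: rhs = 10, matching y values: none (0 points).
  x = 1: rhs = 8, matching y values: 5, 12 (2 points).
  x = 2: rhs = 12, matching y values: none (0 points).
  x = 3: rhs = 11, matching y values: none (0 points).
  x = 4: rhs = 11, matching y values: none (0 points).
  x = 5: rhs = 1, matching y values: 1, 16 (2 points).
  x = 6: rhs = 4, matching y values: 2, 15 (2 points).
  x = 7: rhs = 9, matching y values: 3, 14 (2 points).
  x = 8: rhs = 5, matching y values: none (0 points).
  x = 9: rhs = 15, matching y values: 7, 10 (2 points).
  x = 10: rhs = 11, matching y values: none (0 points).
  x = 11: rhs = 16, matching y values: 4, 13 (2 points).
  x = 12: rhs = 2, matching y values: 6, 11 (2 points).
  x = 13: rhs = 9, matching y values: 3, 14 (2 points).
  x = 14: rhs = 9, matching y values: 3, 14 (2 points).
  x = 15: rhs = 8, matching y values: 5, 12 (2 points).
  x = 16: rhs = 12, matching y values: none (0 points).
Total affine count: 20.
Full point count |E(F_17)| = 20 + 1 = 21.
Hasse bound: |21 − (17+1)| = |3| = 3 ≤ 2√17 ≈ 8.2462 ✓.


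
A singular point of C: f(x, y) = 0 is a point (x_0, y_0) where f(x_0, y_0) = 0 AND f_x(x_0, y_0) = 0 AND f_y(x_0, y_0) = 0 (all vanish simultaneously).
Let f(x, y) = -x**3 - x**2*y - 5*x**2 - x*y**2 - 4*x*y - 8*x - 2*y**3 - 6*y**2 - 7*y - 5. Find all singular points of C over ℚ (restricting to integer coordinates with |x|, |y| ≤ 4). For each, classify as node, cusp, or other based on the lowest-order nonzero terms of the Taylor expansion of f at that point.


Singular points: {(-1, -1)}; classification: node.

Compute partial derivatives:
  f_x = -3*x**2 - 2*x*y - 10*x - y**2 - 4*y - 8.
  f_y = -x**2 - 2*x*y - 4*x - 6*y**2 - 12*y - 7.
Scan x_0 ∈ {−4, ..., 4}. For each x_0, f_y(x_0, y) is a polynomial in y; find its integer roots y ∈ {−4, ..., 4}, then test f_x and f at those candidates.
  x = -4: f_y(-4, y) = -6*y**2 - 4*y - 7; no integer root y with |y| ≤ 4.
  x = -3: f_y(-3, y) = -6*y**2 - 6*y - 4; no integer root y with |y| ≤ 4.
  x = -2: f_y(-2, y) = -6*y**2 - 8*y - 3; no integer root y with |y| ≤ 4.
  x = -1: f_y(-1, y) = -6*y**2 - 10*y - 4; vanishes at y ∈ {-1}. (-1, -1): f_x = 0, f = 0 — SINGULAR.
  x = 0: f_y(0, y) = -6*y**2 - 12*y - 7; no integer root y with |y| ≤ 4.
  x = 1: f_y(1, y) = -6*y**2 - 14*y - 12; no integer root y with |y| ≤ 4.
  x = 2: f_y(2, y) = -6*y**2 - 16*y - 19; no integer root y with |y| ≤ 4.
  x = 3: f_y(3, y) = -6*y**2 - 18*y - 28; no integer root y with |y| ≤ 4.
  x = 4: f_y(4, y) = -6*y**2 - 20*y - 39; no integer root y with |y| ≤ 4.
Only singular point on the grid: (-1, -1).
Classify: substitute x = -1 + u, y = -1 + v and expand: f = -u**3 - u**2*v - u**2 - u*v**2 - 2*v**3 + v**2.
No constant or linear terms (consistent with a singular point). Quadratic part: -u**2 + v**2. Cubic part: -u**3 - u**2*v - u*v**2 - 2*v**3.
The quadratic part v**2 - u**2 = (v − u)(v + u) splits into two distinct linear factors, so there are two distinct tangent lines y − -1 = ±(x − -1) — this is a node (ordinary double point).
Classification: node.


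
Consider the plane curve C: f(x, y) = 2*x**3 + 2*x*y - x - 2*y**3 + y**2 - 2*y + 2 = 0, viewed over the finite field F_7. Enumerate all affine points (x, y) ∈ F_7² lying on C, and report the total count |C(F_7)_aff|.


Affine F_7-points: {(0, 2), (0, 3), (0, 6), (1, 3), (3, 1), (3, 2), (4, 0), (4, 2), (6, 3)}; count = 9.

For each of the 49 pairs (x, y) ∈ F_7², evaluate f(x, y) mod 7. Record the zeros.
  x = 0: [0↦2, 1↦6, 2↦0, 3↦0, 4↦1, 5↦5, 6↦0]  zeros at y ∈ {2, 3, 6}
  x = 1: [0↦3, 1↦2, 2↦5, 3↦0, 4↦3, 5↦2, 6↦6]  zeros at y ∈ {3}
  x = 2: [0↦2, 1↦3, 2↦1, 3↦5, 4↦3, 5↦4, 6↦3]  zeros at y ∈ ∅
  x = 3: [0↦4, 1↦0, 2↦0, 3↦6, 4↦6, 5↦2, 6↦3]  zeros at y ∈ {1, 2}
  x = 4: [0↦0, 1↦5, 2↦0, 3↦1, 4↦3, 5↦1, 6↦4]  zeros at y ∈ {0, 2}
  x = 5: [0↦2, 1↦2, 2↦6, 3↦2, 4↦6, 5↦6, 6↦4]  zeros at y ∈ ∅
  x = 6: [0↦1, 1↦3, 2↦2, 3↦0, 4↦6, 5↦1, 6↦1]  zeros at y ∈ {3}
Collecting zeros: affine points = {(0, 2), (0, 3), (0, 6), (1, 3), (3, 1), (3, 2), (4, 0), (4, 2), (6, 3)}.
Total count |C(F_7)_aff| = 9.


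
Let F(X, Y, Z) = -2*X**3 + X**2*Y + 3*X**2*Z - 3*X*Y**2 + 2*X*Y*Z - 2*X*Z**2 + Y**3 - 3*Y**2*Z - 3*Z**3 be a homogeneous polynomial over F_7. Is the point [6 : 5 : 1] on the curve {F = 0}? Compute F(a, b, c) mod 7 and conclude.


F(6,5,1) ≡ 5 (mod 7); P is NOT on the curve.

Evaluate F(6, 5, 1) term-by-term (mod 7).
  -2*X**3 ↦ -2·216·1·1 = -432
  X**2*Y ↦ 1·36·5·1 = 180
  3*X**2*Z ↦ 3·36·1·1 = 108
  -3*X*Y**2 ↦ -3·6·25·1 = -450
  2*X*Y*Z ↦ 2·6·5·1 = 60
  -2*X*Z**2 ↦ -2·6·1·1 = -12
  Y**3 ↦ 1·1·125·1 = 125
  -3*Y**2*Z ↦ -3·1·25·1 = -75
  -3*Z**3 ↦ -3·1·1·1 = -3
Sum: F(6, 5, 1) = (-432) + (180) + (108) + (-450) + (60) + (-12) + (125) + (-75) + (-3) = -499.
Reducing mod 7: -499 ≡ 5 (mod 7).
Since F(a, b, c) ≡ 5 ≠ 0 (mod 7), P does NOT lie on the curve.


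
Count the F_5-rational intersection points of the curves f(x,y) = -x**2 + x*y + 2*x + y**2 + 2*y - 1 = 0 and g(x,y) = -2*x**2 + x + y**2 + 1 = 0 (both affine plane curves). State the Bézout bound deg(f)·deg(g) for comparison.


Common zeros: {(1, 0), (3, 2), (3, 3)}; count = 3; Bézout bound = 4.

deg(f) = 2, deg(g) = 2, so Bézout bound = 4.
Scan x ∈ F_5. For each x, list the y ∈ F_5 with f(x, y) ≡ 0 and those with g(x, y) ≡ 0 (mod 5); the common zeros in that column are the intersection.
  x = 0: f ≡ 0 at y ∈ ∅; g ≡ 0 at y ∈ {2, 3}; common: ∅.
  x = 1: f ≡ 0 at y ∈ {0, 2}; g ≡ 0 at y ∈ {0}; common: {0}.
  x = 2: f ≡ 0 at y ∈ {3}; g ≡ 0 at y ∈ {0}; common: ∅.
  x = 3: f ≡ 0 at y ∈ {2, 3}; g ≡ 0 at y ∈ {2, 3}; common: {2, 3}.
  x = 4: f ≡ 0 at y ∈ ∅; g ≡ 0 at y ∈ ∅; common: ∅.
Collecting: common zeros = {(1, 0), (3, 2), (3, 3)}, so the count is 3.
Comparison with the Bézout bound: 3 ≤ 4 = deg(f)·deg(g), as expected for curves with no common component (the affine F_5-count falls short of the bound because intersections may lie at infinity, over extension fields, or carry multiplicity).


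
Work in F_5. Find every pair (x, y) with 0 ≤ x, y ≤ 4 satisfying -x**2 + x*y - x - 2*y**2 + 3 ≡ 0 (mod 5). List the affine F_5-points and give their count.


Affine F_5-points: {(0, 2), (0, 3), (1, 1), (1, 2), (2, 3), (4, 1)}; count = 6.

For each of the 25 pairs (x, y) ∈ F_5², evaluate f(x, y) mod 5. Record the zeros.
  x = 0: [0↦3, 1↦1, 2↦0, 3↦0, 4↦1]  zeros at y ∈ {2, 3}
  x = 1: [0↦1, 1↦0, 2↦0, 3↦1, 4↦3]  zeros at y ∈ {1, 2}
  x = 2: [0↦2, 1↦2, 2↦3, 3↦0, 4↦3]  zeros at y ∈ {3}
  x = 3: [0↦1, 1↦2, 2↦4, 3↦2, 4↦1]  zeros at y ∈ ∅
  x = 4: [0↦3, 1↦0, 2↦3, 3↦2, 4↦2]  zeros at y ∈ {1}
Collecting zeros: affine points = {(0, 2), (0, 3), (1, 1), (1, 2), (2, 3), (4, 1)}.
Total count |C(F_5)_aff| = 6.


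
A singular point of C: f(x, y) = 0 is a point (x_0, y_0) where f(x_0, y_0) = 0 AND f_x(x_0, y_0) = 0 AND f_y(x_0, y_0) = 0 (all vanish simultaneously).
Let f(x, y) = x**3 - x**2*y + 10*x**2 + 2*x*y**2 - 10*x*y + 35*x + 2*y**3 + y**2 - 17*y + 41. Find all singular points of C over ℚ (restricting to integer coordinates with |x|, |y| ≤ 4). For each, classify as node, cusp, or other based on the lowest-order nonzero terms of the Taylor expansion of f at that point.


Singular points: {(-3, 1)}; classification: cusp.

Compute partial derivatives:
  f_x = 3*x**2 - 2*x*y + 20*x + 2*y**2 - 10*y + 35.
  f_y = -x**2 + 4*x*y - 10*x + 6*y**2 + 2*y - 17.
Scan x_0 ∈ {−4, ..., 4}. For each x_0, f_y(x_0, y) is a polynomial in y; find its integer roots y ∈ {−4, ..., 4}, then test f_x and f at those candidates.
  x = -4: f_y(-4, y) = 6*y**2 - 14*y + 7; no integer root y with |y| ≤ 4.
  x = -3: f_y(-3, y) = 6*y**2 - 10*y + 4; vanishes at y ∈ {1}. (-3, 1): f_x = 0, f = 0 — SINGULAR.
  x = -2: f_y(-2, y) = 6*y**2 - 6*y - 1; no integer root y with |y| ≤ 4.
  x = -1: f_y(-1, y) = 6*y**2 - 2*y - 8; vanishes at y ∈ {-1}. (-1, -1): f_x = 28 ≠ 0.
  x = 0: f_y(0, y) = 6*y**2 + 2*y - 17; no integer root y with |y| ≤ 4.
  x = 1: f_y(1, y) = 6*y**2 + 6*y - 28; no integer root y with |y| ≤ 4.
  x = 2: f_y(2, y) = 6*y**2 + 10*y - 41; no integer root y with |y| ≤ 4.
  x = 3: f_y(3, y) = 6*y**2 + 14*y - 56; no integer root y with |y| ≤ 4.
  x = 4: f_y(4, y) = 6*y**2 + 18*y - 73; no integer root y with |y| ≤ 4.
Only singular point on the grid: (-3, 1).
Classify: substitute x = -3 + u, y = 1 + v and expand: f = u**3 - u**2*v + 2*u*v**2 + 2*v**3 + v**2.
No constant or linear terms (consistent with a singular point). Quadratic part: v**2. Cubic part: u**3 - u**2*v + 2*u*v**2 + 2*v**3.
The quadratic part v**2 is a perfect square, so there is a single (double) tangent line v = 0, i.e. y = 1. Restricting the cubic part to that line (v = 0) leaves u**3 ≠ 0, so f is not divisible by v and the branch is v² ≈ -u**3 to lowest order — this is a cusp.
Classification: cusp.


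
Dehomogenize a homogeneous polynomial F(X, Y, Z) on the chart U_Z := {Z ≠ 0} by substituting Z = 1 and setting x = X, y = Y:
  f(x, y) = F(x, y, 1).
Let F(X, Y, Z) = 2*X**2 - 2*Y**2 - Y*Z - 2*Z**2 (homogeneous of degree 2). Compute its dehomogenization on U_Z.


f(x, y) = 2*x**2 - 2*y**2 - y - 2

On U_Z we set Z = 1. Each monomial c·X^i·Y^j·Z^k in F becomes c·x^i·y^j·1^k = c·x^i·y^j.
Substituting Z = 1: F(X, Y, 1) = 2*x**2 - 2*y**2 - y - 2.
Note: deg(f) ≤ deg(F) = 2; strict inequality happens when F is divisible by Z (lost terms).


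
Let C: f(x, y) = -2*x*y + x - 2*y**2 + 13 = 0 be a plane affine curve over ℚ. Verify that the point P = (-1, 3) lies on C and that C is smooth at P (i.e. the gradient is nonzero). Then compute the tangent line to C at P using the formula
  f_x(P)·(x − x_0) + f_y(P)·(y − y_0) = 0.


Tangent line at P: -5*x - 10*y + 25 = 0.

Step 1: f(-1, 3) = 0, so P lies on C.
Step 2: partial derivatives
  f_x(x, y) = 1 - 2*y, f_y(x, y) = -2*x - 4*y.
  f_x(P) = -5, f_y(P) = -10 (gradient nonzero, so P is smooth).
Step 3: tangent line at P: -5·(x − -1) + -10·(y − 3) = 0.
Expanding: -5*x - 10*y + 25 = 0.


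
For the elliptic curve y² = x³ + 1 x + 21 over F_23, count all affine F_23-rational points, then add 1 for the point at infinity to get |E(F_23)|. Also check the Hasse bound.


Affine points = {(1, 0), (2, 10), (2, 13), (5, 6), (5, 17), (6, 6), (6, 17), (7, 7), (7, 16), (8, 9), (8, 14), (9, 0), (11, 11), (11, 12), (12, 6), (12, 17), (13, 0), (16, 4), (16, 19), (17, 11), (17, 12), (18, 11), (18, 12)}; affine count = 23; |E(F_23)| = 24.

Discriminant check: Δ ∝ 4a³ + 27b² = 4·1³ + 27·21² = 4·1 + 27·441 ≡ 20 (mod 23). Nonzero ⇒ E is nonsingular.
For each x ∈ F_23, compute rhs = x³ + 1·x + 21 mod 23, then count y ∈ F_23 with y² ≡ rhs.
  x = 0: rhs = 21, matching y values: none (0 points).
  x = 1: rhs = 0, matching y values: 0 (1 points).
  x = 2: rhs = 8, matching y values: 10, 13 (2 points).
  x = 3: rhs = 5, matching y values: none (0 points).
  x = 4: rhs = 20, matching y values: none (0 points).
  x = 5: rhs = 13, matching y values: 6, 17 (2 points).
  x = 6: rhs = 13, matching y values: 6, 17 (2 points).
  x = 7: rhs = 3, matching y values: 7, 16 (2 points).
  x = 8: rhs = 12, matching y values: 9, 14 (2 points).
  x = 9: rhs = 0, matching y values: 0 (1 points).
  x = 10: rhs = 19, matching y values: none (0 points).
  x = 11: rhs = 6, matching y values: 11, 12 (2 points).
  x = 12: rhs = 13, matching y values: 6, 17 (2 points).
  x = 13: rhs = 0, matching y values: 0 (1 points).
  x = 14: rhs = 19, matching y values: none (0 points).
  x = 15: rhs = 7, matching y values: none (0 points).
  x = 16: rhs = 16, matching y values: 4, 19 (2 points).
  x = 17: rhs = 6, matching y values: 11, 12 (2 points).
  x = 18: rhs = 6, matching y values: 11, 12 (2 points).
  x = 19: rhs = 22, matching y values: none (0 points).
  x = 20: rhs = 14, matching y values: none (0 points).
  x = 21: rhs = 11, matching y values: none (0 points).
  x = 22: rhs = 19, matching y values: none (0 points).
Total affine count: 23.
Full point count |E(F_23)| = 23 + 1 = 24.
Hasse bound: |24 − (23+1)| = |0| = 0 ≤ 2√23 ≈ 9.5917 ✓.


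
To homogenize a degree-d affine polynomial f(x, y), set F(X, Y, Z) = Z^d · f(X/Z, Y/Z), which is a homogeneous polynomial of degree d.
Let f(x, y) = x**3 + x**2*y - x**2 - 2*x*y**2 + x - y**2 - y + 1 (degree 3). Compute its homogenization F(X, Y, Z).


F(X, Y, Z) = X**3 + X**2*Y - X**2*Z - 2*X*Y**2 + X*Z**2 - Y**2*Z - Y*Z**2 + Z**3

deg(f) = 3.
Substitute x = X/Z, y = Y/Z into f, then multiply by Z^3.
  monomial 1·x^3·y^0 ↦ 1·X^3·Y^0·Z^0.
  monomial 1·x^2·y^1 ↦ 1·X^2·Y^1·Z^0.
  monomial -1·x^2·y^0 ↦ -1·X^2·Y^0·Z^1.
  monomial -2·x^1·y^2 ↦ -2·X^1·Y^2·Z^0.
  monomial 1·x^1·y^0 ↦ 1·X^1·Y^0·Z^2.
  monomial -1·x^0·y^2 ↦ -1·X^0·Y^2·Z^1.
  monomial -1·x^0·y^1 ↦ -1·X^0·Y^1·Z^2.
  monomial 1·x^0·y^0 ↦ 1·X^0·Y^0·Z^3.
Collecting: F(X, Y, Z) = X**3 + X**2*Y - X**2*Z - 2*X*Y**2 + X*Z**2 - Y**2*Z - Y*Z**2 + Z**3.


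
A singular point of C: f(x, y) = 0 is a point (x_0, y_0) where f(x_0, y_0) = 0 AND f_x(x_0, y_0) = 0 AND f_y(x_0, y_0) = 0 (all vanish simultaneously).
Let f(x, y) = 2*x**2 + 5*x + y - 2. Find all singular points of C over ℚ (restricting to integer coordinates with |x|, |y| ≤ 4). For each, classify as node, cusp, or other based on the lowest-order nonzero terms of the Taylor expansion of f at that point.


No singular points in the scanned grid; C is smooth there.

Compute partial derivatives:
  f_x = 4*x + 5.
  f_y = 1.
f_y = 1 is a nonzero constant, so f_y never vanishes: no point (x, y) can satisfy f = f_x = f_y = 0. In particular no (x, y) ∈ {−4, ..., 4}² is singular; the curve is smooth.


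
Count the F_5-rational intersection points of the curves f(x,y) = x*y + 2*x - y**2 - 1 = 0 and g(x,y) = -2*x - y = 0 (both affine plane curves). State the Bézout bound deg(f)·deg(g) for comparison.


Common zeros: {(1, 3)}; count = 1; Bézout bound = 2.

deg(f) = 2, deg(g) = 1, so Bézout bound = 2.
Scan x ∈ F_5. For each x, list the y ∈ F_5 with f(x, y) ≡ 0 and those with g(x, y) ≡ 0 (mod 5); the common zeros in that column are the intersection.
  x = 0: f ≡ 0 at y ∈ {2, 3}; g ≡ 0 at y ∈ {0}; common: ∅.
  x = 1: f ≡ 0 at y ∈ {3}; g ≡ 0 at y ∈ {3}; common: {3}.
  x = 2: f ≡ 0 at y ∈ {3, 4}; g ≡ 0 at y ∈ {1}; common: ∅.
  x = 3: f ≡ 0 at y ∈ {0, 3}; g ≡ 0 at y ∈ {4}; common: ∅.
  x = 4: f ≡ 0 at y ∈ {1, 3}; g ≡ 0 at y ∈ {2}; common: ∅.
Collecting: common zeros = {(1, 3)}, so the count is 1.
Comparison with the Bézout bound: 1 ≤ 2 = deg(f)·deg(g), as expected for curves with no common component (the affine F_5-count falls short of the bound because intersections may lie at infinity, over extension fields, or carry multiplicity).


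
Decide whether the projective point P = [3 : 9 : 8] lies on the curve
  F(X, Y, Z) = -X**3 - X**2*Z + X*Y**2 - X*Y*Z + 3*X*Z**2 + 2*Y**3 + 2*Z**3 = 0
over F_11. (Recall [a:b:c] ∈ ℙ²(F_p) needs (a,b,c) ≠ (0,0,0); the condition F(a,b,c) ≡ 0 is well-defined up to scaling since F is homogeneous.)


F(3,9,8) ≡ 5 (mod 11); P is NOT on the curve.

Evaluate F(3, 9, 8) term-by-term (mod 11).
  -X**3 ↦ -1·27·1·1 = -27
  -X**2*Z ↦ -1·9·1·8 = -72
  X*Y**2 ↦ 1·3·81·1 = 243
  -X*Y*Z ↦ -1·3·9·8 = -216
  3*X*Z**2 ↦ 3·3·1·64 = 576
  2*Y**3 ↦ 2·1·729·1 = 1458
  2*Z**3 ↦ 2·1·1·512 = 1024
Sum: F(3, 9, 8) = (-27) + (-72) + (243) + (-216) + (576) + (1458) + (1024) = 2986.
Reducing mod 11: 2986 ≡ 5 (mod 11).
Since F(a, b, c) ≡ 5 ≠ 0 (mod 11), P does NOT lie on the curve.


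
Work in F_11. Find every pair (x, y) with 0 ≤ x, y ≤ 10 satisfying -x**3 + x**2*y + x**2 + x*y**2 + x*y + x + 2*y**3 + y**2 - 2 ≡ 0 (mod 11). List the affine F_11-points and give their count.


Affine F_11-points: {(1, 3), (2, 6), (4, 4), (4, 5), (5, 8), (6, 0), (7, 9), (9, 1), (10, 8)}; count = 9.

For each of the 121 pairs (x, y) ∈ F_11², evaluate f(x, y) mod 11. Record the zeros.
  x = 0: [0↦9, 1↦1, 2↦7, 3↦6, 4↦10, 5↦9, 6↦4, 7↦7, 8↦8, 9↦8, 10↦8]  zeros at y ∈ ∅
  x = 1: [0↦10, 1↦5, 2↦5, 3↦0, 4↦2, 5↦1, 6↦9, 7↦5, 8↦1, 9↦9, 10↦8]  zeros at y ∈ {3}
  x = 2: [0↦7, 1↦7, 2↦3, 3↦7, 4↦9, 5↦10, 6↦0, 7↦2, 8↦6, 9↦2, 10↦2]  zeros at y ∈ {6}
  x = 3: [0↦5, 1↦1, 2↦6, 3↦10, 4↦3, 5↦8, 6↦4, 7↦3, 8↦6, 9↦3, 10↦6]  zeros at y ∈ ∅
  x = 4: [0↦9, 1↦3, 2↦8, 3↦3, 4↦0, 5↦0, 6↦4, 7↦2, 8↦6, 9↦6, 10↦3]  zeros at y ∈ {4, 5}
  x = 5: [0↦2, 1↦7, 2↦3, 3↦2, 4↦5, 5↦2, 6↦5, 7↦4, 8↦0, 9↦5, 10↦9]  zeros at y ∈ {8}
  x = 6: [0↦0, 1↦7, 2↦7, 3↦1, 4↦1, 5↦8, 6↦1, 7↦3, 8↦4, 9↦5, 10↦7]  zeros at y ∈ {0}
  x = 7: [0↦8, 1↦8, 2↦3, 3↦5, 4↦4, 5↦1, 6↦8, 7↦4, 8↦1, 9↦0, 10↦2]  zeros at y ∈ {9}
  x = 8: [0↦9, 1↦4, 2↦7, 3↦8, 4↦8, 5↦8, 6↦9, 7↦1, 8↦7, 9↦6, 10↦10]  zeros at y ∈ ∅
  x = 9: [0↦8, 1↦0, 2↦2, 3↦4, 4↦7, 5↦1, 6↦9, 7↦10, 8↦5, 9↦6, 10↦3]  zeros at y ∈ {1}
  x = 10: [0↦10, 1↦1, 2↦4, 3↦9, 4↦6, 5↦7, 6↦2, 7↦3, 8↦0, 9↦5, 10↦8]  zeros at y ∈ {8}
Collecting zeros: affine points = {(1, 3), (2, 6), (4, 4), (4, 5), (5, 8), (6, 0), (7, 9), (9, 1), (10, 8)}.
Total count |C(F_11)_aff| = 9.


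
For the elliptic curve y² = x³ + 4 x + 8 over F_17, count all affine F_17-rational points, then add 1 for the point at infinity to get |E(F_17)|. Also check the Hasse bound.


Affine points = {(0, 5), (0, 12), (1, 8), (1, 9), (3, 8), (3, 9), (5, 0), (8, 5), (8, 12), (9, 5), (9, 12), (12, 4), (12, 13), (13, 8), (13, 9), (15, 3), (15, 14)}; affine count = 17; |E(F_17)| = 18.

Discriminant check: Δ ∝ 4a³ + 27b² = 4·4³ + 27·8² = 4·64 + 27·64 ≡ 12 (mod 17). Nonzero ⇒ E is nonsingular.
For each x ∈ F_17, compute rhs = x³ + 4·x + 8 mod 17, then count y ∈ F_17 with y² ≡ rhs.
  x = 0: rhs = 8, matching y values: 5, 12 (2 points).
  x = 1: rhs = 13, matching y values: 8, 9 (2 points).
  x = 2: rhs = 7, matching y values: none (0 points).
  x = 3: rhs = 13, matching y values: 8, 9 (2 points).
  x = 4: rhs = 3, matching y values: none (0 points).
  x = 5: rhs = 0, matching y values: 0 (1 points).
  x = 6: rhs = 10, matching y values: none (0 points).
  x = 7: rhs = 5, matching y values: none (0 points).
  x = 8: rhs = 8, matching y values: 5, 12 (2 points).
  x = 9: rhs = 8, matching y values: 5, 12 (2 points).
  x = 10: rhs = 11, matching y values: none (0 points).
  x = 11: rhs = 6, matching y values: none (0 points).
  x = 12: rhs = 16, matching y values: 4, 13 (2 points).
  x = 13: rhs = 13, matching y values: 8, 9 (2 points).
  x = 14: rhs = 3, matching y values: none (0 points).
  x = 15: rhs = 9, matching y values: 3, 14 (2 points).
  x = 16: rhs = 3, matching y values: none (0 points).
Total affine count: 17.
Full point count |E(F_17)| = 17 + 1 = 18.
Hasse bound: |18 − (17+1)| = |0| = 0 ≤ 2√17 ≈ 8.2462 ✓.


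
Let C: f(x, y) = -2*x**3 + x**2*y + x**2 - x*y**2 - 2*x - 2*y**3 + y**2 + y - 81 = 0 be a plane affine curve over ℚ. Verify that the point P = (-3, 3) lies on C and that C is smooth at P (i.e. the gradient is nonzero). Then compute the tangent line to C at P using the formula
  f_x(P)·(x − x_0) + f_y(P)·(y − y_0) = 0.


Tangent line at P: -89*x - 20*y - 207 = 0.

Step 1: f(-3, 3) = 0, so P lies on C.
Step 2: partial derivatives
  f_x(x, y) = -6*x**2 + 2*x*y + 2*x - y**2 - 2, f_y(x, y) = x**2 - 2*x*y - 6*y**2 + 2*y + 1.
  f_x(P) = -89, f_y(P) = -20 (gradient nonzero, so P is smooth).
Step 3: tangent line at P: -89·(x − -3) + -20·(y − 3) = 0.
Expanding: -89*x - 20*y - 207 = 0.


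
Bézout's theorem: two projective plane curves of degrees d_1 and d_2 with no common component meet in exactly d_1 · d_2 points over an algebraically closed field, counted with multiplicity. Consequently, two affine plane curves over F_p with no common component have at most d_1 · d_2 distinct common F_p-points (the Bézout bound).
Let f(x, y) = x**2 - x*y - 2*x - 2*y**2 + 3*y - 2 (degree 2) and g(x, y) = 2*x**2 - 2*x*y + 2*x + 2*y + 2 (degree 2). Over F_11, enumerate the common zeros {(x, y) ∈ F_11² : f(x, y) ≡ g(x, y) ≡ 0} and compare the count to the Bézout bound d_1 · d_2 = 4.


Common zeros: {(4, 7)}; count = 1; Bézout bound = 4.

deg(f) = 2, deg(g) = 2, so Bézout bound = 4.
Scan x ∈ F_11. For each x, list the y ∈ F_11 with f(x, y) ≡ 0 and those with g(x, y) ≡ 0 (mod 11); the common zeros in that column are the intersection.
  x = 0: f ≡ 0 at y ∈ {3, 4}; g ≡ 0 at y ∈ {10}; common: ∅.
  x = 1: f ≡ 0 at y ∈ ∅; g ≡ 0 at y ∈ ∅; common: ∅.
  x = 2: f ≡ 0 at y ∈ ∅; g ≡ 0 at y ∈ {7}; common: ∅.
  x = 3: f ≡ 0 at y ∈ ∅; g ≡ 0 at y ∈ {1}; common: ∅.
  x = 4: f ≡ 0 at y ∈ {7, 9}; g ≡ 0 at y ∈ {7}; common: {7}.
  x = 5: f ≡ 0 at y ∈ {3, 7}; g ≡ 0 at y ∈ {5}; common: ∅.
  x = 6: f ≡ 0 at y ∈ {0, 4}; g ≡ 0 at y ∈ {2}; common: ∅.
  x = 7: f ≡ 0 at y ∈ {0, 9}; g ≡ 0 at y ∈ {4}; common: ∅.
  x = 8: f ≡ 0 at y ∈ ∅; g ≡ 0 at y ∈ {1}; common: ∅.
  x = 9: f ≡ 0 at y ∈ ∅; g ≡ 0 at y ∈ {10}; common: ∅.
  x = 10: f ≡ 0 at y ∈ ∅; g ≡ 0 at y ∈ {5}; common: ∅.
Collecting: common zeros = {(4, 7)}, so the count is 1.
Comparison with the Bézout bound: 1 ≤ 4 = deg(f)·deg(g), as expected for curves with no common component (the affine F_11-count falls short of the bound because intersections may lie at infinity, over extension fields, or carry multiplicity).


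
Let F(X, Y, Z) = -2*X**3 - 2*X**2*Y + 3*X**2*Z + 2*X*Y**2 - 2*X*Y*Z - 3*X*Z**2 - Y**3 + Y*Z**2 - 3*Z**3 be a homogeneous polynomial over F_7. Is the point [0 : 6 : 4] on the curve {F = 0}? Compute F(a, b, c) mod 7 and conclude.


F(0,6,4) ≡ 3 (mod 7); P is NOT on the curve.

Evaluate F(0, 6, 4) term-by-term (mod 7).
  -2*X**3 ↦ -2·0·1·1 = 0
  -2*X**2*Y ↦ -2·0·6·1 = 0
  3*X**2*Z ↦ 3·0·1·4 = 0
  2*X*Y**2 ↦ 2·0·36·1 = 0
  -2*X*Y*Z ↦ -2·0·6·4 = 0
  -3*X*Z**2 ↦ -3·0·1·16 = 0
  -Y**3 ↦ -1·1·216·1 = -216
  Y*Z**2 ↦ 1·1·6·16 = 96
  -3*Z**3 ↦ -3·1·1·64 = -192
Sum: F(0, 6, 4) = (0) + (0) + (0) + (0) + (0) + (0) + (-216) + (96) + (-192) = -312.
Reducing mod 7: -312 ≡ 3 (mod 7).
Since F(a, b, c) ≡ 3 ≠ 0 (mod 7), P does NOT lie on the curve.


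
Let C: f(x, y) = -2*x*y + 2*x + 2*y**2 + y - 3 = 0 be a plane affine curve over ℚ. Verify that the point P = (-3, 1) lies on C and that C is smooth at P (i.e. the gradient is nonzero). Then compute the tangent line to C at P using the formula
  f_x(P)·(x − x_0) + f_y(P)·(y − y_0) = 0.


Tangent line at P: 11*y - 11 = 0.

Step 1: f(-3, 1) = 0, so P lies on C.
Step 2: partial derivatives
  f_x(x, y) = 2 - 2*y, f_y(x, y) = -2*x + 4*y + 1.
  f_x(P) = 0, f_y(P) = 11 (gradient nonzero, so P is smooth).
Step 3: tangent line at P: 0·(x − -3) + 11·(y − 1) = 0.
Expanding: 11*y - 11 = 0.


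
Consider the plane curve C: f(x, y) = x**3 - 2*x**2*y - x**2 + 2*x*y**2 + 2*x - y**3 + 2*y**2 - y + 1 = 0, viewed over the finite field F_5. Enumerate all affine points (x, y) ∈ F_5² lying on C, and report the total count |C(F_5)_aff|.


Affine F_5-points: {(0, 4), (1, 2), (2, 1), (2, 4), (3, 0)}; count = 5.

For each of the 25 pairs (x, y) ∈ F_5², evaluate f(x, y) mod 5. Record the zeros.
  x = 0: [0↦1, 1↦1, 2↦4, 3↦4, 4↦0]  zeros at y ∈ {4}
  x = 1: [0↦3, 1↦3, 2↦0, 3↦3, 4↦1]  zeros at y ∈ {2}
  x = 2: [0↦4, 1↦0, 2↦2, 3↦4, 4↦0]  zeros at y ∈ {1, 4}
  x = 3: [0↦0, 1↦3, 2↦1, 3↦3, 4↦3]  zeros at y ∈ {0}
  x = 4: [0↦2, 1↦3, 2↦3, 3↦1, 4↦1]  zeros at y ∈ ∅
Collecting zeros: affine points = {(0, 4), (1, 2), (2, 1), (2, 4), (3, 0)}.
Total count |C(F_5)_aff| = 5.


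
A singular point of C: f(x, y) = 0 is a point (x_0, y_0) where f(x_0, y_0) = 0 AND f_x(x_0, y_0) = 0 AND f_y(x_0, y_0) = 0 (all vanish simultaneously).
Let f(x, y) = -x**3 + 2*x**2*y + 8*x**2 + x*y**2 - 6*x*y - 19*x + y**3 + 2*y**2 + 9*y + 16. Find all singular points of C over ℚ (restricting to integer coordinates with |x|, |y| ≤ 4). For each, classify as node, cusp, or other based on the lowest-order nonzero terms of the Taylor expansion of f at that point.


Singular points: {(2, -1)}; classification: cusp.

Compute partial derivatives:
  f_x = -3*x**2 + 4*x*y + 16*x + y**2 - 6*y - 19.
  f_y = 2*x**2 + 2*x*y - 6*x + 3*y**2 + 4*y + 9.
Scan x_0 ∈ {−4, ..., 4}. For each x_0, f_y(x_0, y) is a polynomial in y; find its integer roots y ∈ {−4, ..., 4}, then test f_x and f at those candidates.
  x = -4: f_y(-4, y) = 3*y**2 - 4*y + 65; no integer root y with |y| ≤ 4.
  x = -3: f_y(-3, y) = 3*y**2 - 2*y + 45; no integer root y with |y| ≤ 4.
  x = -2: f_y(-2, y) = 3*y**2 + 29; no integer root y with |y| ≤ 4.
  x = -1: f_y(-1, y) = 3*y**2 + 2*y + 17; no integer root y with |y| ≤ 4.
  x = 0: f_y(0, y) = 3*y**2 + 4*y + 9; no integer root y with |y| ≤ 4.
  x = 1: f_y(1, y) = 3*y**2 + 6*y + 5; no integer root y with |y| ≤ 4.
  x = 2: f_y(2, y) = 3*y**2 + 8*y + 5; vanishes at y ∈ {-1}. (2, -1): f_x = 0, f = 0 — SINGULAR.
  x = 3: f_y(3, y) = 3*y**2 + 10*y + 9; no integer root y with |y| ≤ 4.
  x = 4: f_y(4, y) = 3*y**2 + 12*y + 17; no integer root y with |y| ≤ 4.
Only singular point on the grid: (2, -1).
Classify: substitute x = 2 + u, y = -1 + v and expand: f = -u**3 + 2*u**2*v + u*v**2 + v**3 + v**2.
No constant or linear terms (consistent with a singular point). Quadratic part: v**2. Cubic part: -u**3 + 2*u**2*v + u*v**2 + v**3.
The quadratic part v**2 is a perfect square, so there is a single (double) tangent line v = 0, i.e. y = -1. Restricting the cubic part to that line (v = 0) leaves -u**3 ≠ 0, so f is not divisible by v and the branch is v² ≈ u**3 to lowest order — this is a cusp.
Classification: cusp.


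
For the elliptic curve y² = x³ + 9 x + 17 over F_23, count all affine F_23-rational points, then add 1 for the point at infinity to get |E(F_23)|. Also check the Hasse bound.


Affine points = {(1, 2), (1, 21), (3, 5), (3, 18), (4, 5), (4, 18), (5, 7), (5, 16), (7, 3), (7, 20), (8, 7), (8, 16), (10, 7), (10, 16), (12, 6), (12, 17), (13, 10), (13, 13), (14, 9), (14, 14), (15, 10), (15, 13), (16, 5), (16, 18), (17, 0), (18, 10), (18, 13), (19, 3), (19, 20), (20, 3), (20, 20)}; affine count = 31; |E(F_23)| = 32.

Discriminant check: Δ ∝ 4a³ + 27b² = 4·9³ + 27·17² = 4·729 + 27·289 ≡ 1 (mod 23). Nonzero ⇒ E is nonsingular.
For each x ∈ F_23, compute rhs = x³ + 9·x + 17 mod 23, then count y ∈ F_23 with y² ≡ rhs.
  x = 0: rhs = 17, matching y values: none (0 points).
  x = 1: rhs = 4, matching y values: 2, 21 (2 points).
  x = 2: rhs = 20, matching y values: none (0 points).
  x = 3: rhs = 2, matching y values: 5, 18 (2 points).
  x = 4: rhs = 2, matching y values: 5, 18 (2 points).
  x = 5: rhs = 3, matching y values: 7, 16 (2 points).
  x = 6: rhs = 11, matching y values: none (0 points).
  x = 7: rhs = 9, matching y values: 3, 20 (2 points).
  x = 8: rhs = 3, matching y values: 7, 16 (2 points).
  x = 9: rhs = 22, matching y values: none (0 points).
  x = 10: rhs = 3, matching y values: 7, 16 (2 points).
  x = 11: rhs = 21, matching y values: none (0 points).
  x = 12: rhs = 13, matching y values: 6, 17 (2 points).
  x = 13: rhs = 8, matching y values: 10, 13 (2 points).
  x = 14: rhs = 12, matching y values: 9, 14 (2 points).
  x = 15: rhs = 8, matching y values: 10, 13 (2 points).
  x = 16: rhs = 2, matching y values: 5, 18 (2 points).
  x = 17: rhs = 0, matching y values: 0 (1 points).
  x = 18: rhs = 8, matching y values: 10, 13 (2 points).
  x = 19: rhs = 9, matching y values: 3, 20 (2 points).
  x = 20: rhs = 9, matching y values: 3, 20 (2 points).
  x = 21: rhs = 14, matching y values: none (0 points).
  x = 22: rhs = 7, matching y values: none (0 points).
Total affine count: 31.
Full point count |E(F_23)| = 31 + 1 = 32.
Hasse bound: |32 − (23+1)| = |8| = 8 ≤ 2√23 ≈ 9.5917 ✓.


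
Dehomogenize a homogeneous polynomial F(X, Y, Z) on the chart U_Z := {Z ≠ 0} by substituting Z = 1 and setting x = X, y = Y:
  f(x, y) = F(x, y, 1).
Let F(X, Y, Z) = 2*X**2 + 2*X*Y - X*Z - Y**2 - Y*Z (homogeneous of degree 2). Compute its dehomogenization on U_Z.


f(x, y) = 2*x**2 + 2*x*y - x - y**2 - y

On U_Z we set Z = 1. Each monomial c·X^i·Y^j·Z^k in F becomes c·x^i·y^j·1^k = c·x^i·y^j.
Substituting Z = 1: F(X, Y, 1) = 2*x**2 + 2*x*y - x - y**2 - y.
Note: deg(f) ≤ deg(F) = 2; strict inequality happens when F is divisible by Z (lost terms).


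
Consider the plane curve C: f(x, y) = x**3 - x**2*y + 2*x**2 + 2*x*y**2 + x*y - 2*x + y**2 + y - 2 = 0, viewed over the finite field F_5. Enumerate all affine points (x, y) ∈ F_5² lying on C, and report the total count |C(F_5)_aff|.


Affine F_5-points: {(0, 1), (0, 3), (2, 0), (3, 2), (3, 3), (4, 2)}; count = 6.

For each of the 25 pairs (x, y) ∈ F_5², evaluate f(x, y) mod 5. Record the zeros.
  x = 0: [0↦3, 1↦0, 2↦4, 3↦0, 4↦3]  zeros at y ∈ {1, 3}
  x = 1: [0↦4, 1↦3, 2↦3, 3↦4, 4↦1]  zeros at y ∈ ∅
  x = 2: [0↦0, 1↦4, 2↦3, 3↦2, 4↦1]  zeros at y ∈ {0}
  x = 3: [0↦2, 1↦4, 2↦0, 3↦0, 4↦4]  zeros at y ∈ {2, 3}
  x = 4: [0↦1, 1↦4, 2↦0, 3↦4, 4↦1]  zeros at y ∈ {2}
Collecting zeros: affine points = {(0, 1), (0, 3), (2, 0), (3, 2), (3, 3), (4, 2)}.
Total count |C(F_5)_aff| = 6.


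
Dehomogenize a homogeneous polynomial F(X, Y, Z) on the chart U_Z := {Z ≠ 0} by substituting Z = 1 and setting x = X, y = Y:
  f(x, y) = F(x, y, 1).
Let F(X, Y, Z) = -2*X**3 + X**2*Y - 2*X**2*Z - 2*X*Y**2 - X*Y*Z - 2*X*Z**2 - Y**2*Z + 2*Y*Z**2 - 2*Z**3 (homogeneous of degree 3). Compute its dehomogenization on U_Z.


f(x, y) = -2*x**3 + x**2*y - 2*x**2 - 2*x*y**2 - x*y - 2*x - y**2 + 2*y - 2

On U_Z we set Z = 1. Each monomial c·X^i·Y^j·Z^k in F becomes c·x^i·y^j·1^k = c·x^i·y^j.
Substituting Z = 1: F(X, Y, 1) = -2*x**3 + x**2*y - 2*x**2 - 2*x*y**2 - x*y - 2*x - y**2 + 2*y - 2.
Note: deg(f) ≤ deg(F) = 3; strict inequality happens when F is divisible by Z (lost terms).


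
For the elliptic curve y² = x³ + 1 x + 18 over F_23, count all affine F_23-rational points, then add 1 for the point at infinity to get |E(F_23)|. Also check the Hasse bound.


Affine points = {(0, 8), (0, 15), (3, 5), (3, 18), (7, 0), (8, 3), (8, 20), (10, 4), (10, 19), (11, 7), (11, 16), (14, 4), (14, 19), (15, 2), (15, 21), (16, 6), (16, 17), (17, 7), (17, 16), (18, 7), (18, 16), (21, 10), (21, 13), (22, 4), (22, 19)}; affine count = 25; |E(F_23)| = 26.

Discriminant check: Δ ∝ 4a³ + 27b² = 4·1³ + 27·18² = 4·1 + 27·324 ≡ 12 (mod 23). Nonzero ⇒ E is nonsingular.
For each x ∈ F_23, compute rhs = x³ + 1·x + 18 mod 23, then count y ∈ F_23 with y² ≡ rhs.
  x = 0: rhs = 18, matching y values: 8, 15 (2 points).
  x = 1: rhs = 20, matching y values: none (0 points).
  x = 2: rhs = 5, matching y values: none (0 points).
  x = 3: rhs = 2, matching y values: 5, 18 (2 points).
  x = 4: rhs = 17, matching y values: none (0 points).
  x = 5: rhs = 10, matching y values: none (0 points).
  x = 6: rhs = 10, matching y values: none (0 points).
  x = 7: rhs = 0, matching y values: 0 (1 points).
  x = 8: rhs = 9, matching y values: 3, 20 (2 points).
  x = 9: rhs = 20, matching y values: none (0 points).
  x = 10: rhs = 16, matching y values: 4, 19 (2 points).
  x = 11: rhs = 3, matching y values: 7, 16 (2 points).
  x = 12: rhs = 10, matching y values: none (0 points).
  x = 13: rhs = 20, matching y values: none (0 points).
  x = 14: rhs = 16, matching y values: 4, 19 (2 points).
  x = 15: rhs = 4, matching y values: 2, 21 (2 points).
  x = 16: rhs = 13, matching y values: 6, 17 (2 points).
  x = 17: rhs = 3, matching y values: 7, 16 (2 points).
  x = 18: rhs = 3, matching y values: 7, 16 (2 points).
  x = 19: rhs = 19, matching y values: none (0 points).
  x = 20: rhs = 11, matching y values: none (0 points).
  x = 21: rhs = 8, matching y values: 10, 13 (2 points).
  x = 22: rhs = 16, matching y values: 4, 19 (2 points).
Total affine count: 25.
Full point count |E(F_23)| = 25 + 1 = 26.
Hasse bound: |26 − (23+1)| = |2| = 2 ≤ 2√23 ≈ 9.5917 ✓.


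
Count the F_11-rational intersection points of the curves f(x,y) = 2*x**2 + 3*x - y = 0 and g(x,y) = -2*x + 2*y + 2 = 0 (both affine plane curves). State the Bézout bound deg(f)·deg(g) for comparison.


Common zeros: ∅; count = 0; Bézout bound = 2.

deg(f) = 2, deg(g) = 1, so Bézout bound = 2.
Scan x ∈ F_11. For each x, list the y ∈ F_11 with f(x, y) ≡ 0 and those with g(x, y) ≡ 0 (mod 11); the common zeros in that column are the intersection.
  x = 0: f ≡ 0 at y ∈ {0}; g ≡ 0 at y ∈ {10}; common: ∅.
  x = 1: f ≡ 0 at y ∈ {5}; g ≡ 0 at y ∈ {0}; common: ∅.
  x = 2: f ≡ 0 at y ∈ {3}; g ≡ 0 at y ∈ {1}; common: ∅.
  x = 3: f ≡ 0 at y ∈ {5}; g ≡ 0 at y ∈ {2}; common: ∅.
  x = 4: f ≡ 0 at y ∈ {0}; g ≡ 0 at y ∈ {3}; common: ∅.
  x = 5: f ≡ 0 at y ∈ {10}; g ≡ 0 at y ∈ {4}; common: ∅.
  x = 6: f ≡ 0 at y ∈ {2}; g ≡ 0 at y ∈ {5}; common: ∅.
  x = 7: f ≡ 0 at y ∈ {9}; g ≡ 0 at y ∈ {6}; common: ∅.
  x = 8: f ≡ 0 at y ∈ {9}; g ≡ 0 at y ∈ {7}; common: ∅.
  x = 9: f ≡ 0 at y ∈ {2}; g ≡ 0 at y ∈ {8}; common: ∅.
  x = 10: f ≡ 0 at y ∈ {10}; g ≡ 0 at y ∈ {9}; common: ∅.
Collecting: common zeros = ∅, so the count is 0.
Comparison with the Bézout bound: 0 ≤ 2 = deg(f)·deg(g), as expected for curves with no common component (the affine F_11-count falls short of the bound because intersections may lie at infinity, over extension fields, or carry multiplicity).


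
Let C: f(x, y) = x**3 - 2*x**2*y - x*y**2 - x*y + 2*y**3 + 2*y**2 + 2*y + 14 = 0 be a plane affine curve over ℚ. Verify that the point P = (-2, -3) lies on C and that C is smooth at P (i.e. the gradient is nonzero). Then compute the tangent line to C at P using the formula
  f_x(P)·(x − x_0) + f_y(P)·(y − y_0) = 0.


Tangent line at P: -18*x + 26*y + 42 = 0.

Step 1: f(-2, -3) = 0, so P lies on C.
Step 2: partial derivatives
  f_x(x, y) = 3*x**2 - 4*x*y - y**2 - y, f_y(x, y) = -2*x**2 - 2*x*y - x + 6*y**2 + 4*y + 2.
  f_x(P) = -18, f_y(P) = 26 (gradient nonzero, so P is smooth).
Step 3: tangent line at P: -18·(x − -2) + 26·(y − -3) = 0.
Expanding: -18*x + 26*y + 42 = 0.


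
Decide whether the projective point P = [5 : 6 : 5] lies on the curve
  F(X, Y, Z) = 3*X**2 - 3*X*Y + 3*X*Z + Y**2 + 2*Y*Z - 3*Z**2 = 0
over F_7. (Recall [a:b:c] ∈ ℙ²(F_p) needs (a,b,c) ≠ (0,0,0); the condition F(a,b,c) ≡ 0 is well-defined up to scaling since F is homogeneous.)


F(5,6,5) ≡ 4 (mod 7); P is NOT on the curve.

Evaluate F(5, 6, 5) term-by-term (mod 7).
  3*X**2 ↦ 3·25·1·1 = 75
  -3*X*Y ↦ -3·5·6·1 = -90
  3*X*Z ↦ 3·5·1·5 = 75
  Y**2 ↦ 1·1·36·1 = 36
  2*Y*Z ↦ 2·1·6·5 = 60
  -3*Z**2 ↦ -3·1·1·25 = -75
Sum: F(5, 6, 5) = (75) + (-90) + (75) + (36) + (60) + (-75) = 81.
Reducing mod 7: 81 ≡ 4 (mod 7).
Since F(a, b, c) ≡ 4 ≠ 0 (mod 7), P does NOT lie on the curve.
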